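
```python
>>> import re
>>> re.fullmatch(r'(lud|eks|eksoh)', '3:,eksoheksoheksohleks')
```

None

`fullmatch` succeeds only if the pattern covers the string from start to end.
Here the string isn't matched end-to-end, so the call returns None.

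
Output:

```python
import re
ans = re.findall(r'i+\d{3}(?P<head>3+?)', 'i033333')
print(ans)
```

['3']

This matches one or more of the literal 'i', then exactly 3 of a digit; then one or more of a literal '3' (lazy) (captured as 'head').
A `+?`/`*?`/`{m,n}?` starts at its minimum and grows only as far as needed for what follows to match.
Matches: at [0:5] match 'i0333', group 1 = '3'.
With a single group, `findall` returns only what that group captured — 1 item.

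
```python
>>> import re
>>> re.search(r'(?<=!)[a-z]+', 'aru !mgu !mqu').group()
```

'mgu'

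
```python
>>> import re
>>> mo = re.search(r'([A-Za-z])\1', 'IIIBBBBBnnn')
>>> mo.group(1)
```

'I'

The match spans [0:2] → 'II'.
Captured: group 1 = 'I'.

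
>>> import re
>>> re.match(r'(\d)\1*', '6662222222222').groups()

The match spans [0:3] → '666'.
Captured: group 1 = '6'.

('6',)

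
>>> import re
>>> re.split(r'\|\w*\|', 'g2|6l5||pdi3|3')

Matches to split on: at [2:7] → '|6l5|'; at [7:13] → '|pdi3|'.
`split` removes every match and returns the 3 fragments in between.

['g2', '', '3']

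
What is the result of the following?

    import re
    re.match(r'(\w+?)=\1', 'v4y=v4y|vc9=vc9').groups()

`\1` has to match the exact text group 1 already captured.
`re.match` won't scan ahead — the pattern has to work from the very first character.
The match spans [0:7] → 'v4y=v4y'.
Captured: group 1 = 'v4y'.

('v4y',)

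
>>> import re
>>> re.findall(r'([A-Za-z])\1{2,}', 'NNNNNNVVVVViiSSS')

['N', 'V', 'S']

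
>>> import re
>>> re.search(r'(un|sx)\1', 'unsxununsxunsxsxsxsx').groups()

('un',)

The backreference `\1` re-matches whatever the first group consumed, character for character.
`search` walks the string left to right and returns the first match it finds.
The match spans [4:8] → 'unun'.
Captured: group 1 = 'un'.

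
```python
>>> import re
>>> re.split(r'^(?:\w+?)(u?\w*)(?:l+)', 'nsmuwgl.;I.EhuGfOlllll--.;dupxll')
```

Pattern: anchored at the start of the string; then one or more of a word character (lazy) (non-capturing group); then optionally a literal 'u', then zero or more of a word character (captured); then one or more of a literal 'l' (non-capturing group).
With a capturing group present, the delimiter's captured portion is kept in the result list.

['', 'smuwg', '.;I.EhuGfOlllll--.;dupxll']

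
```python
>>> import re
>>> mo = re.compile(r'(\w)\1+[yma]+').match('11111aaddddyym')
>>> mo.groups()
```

('1',)

`\1` is not a pattern — it's the concrete string captured by group 1, re-applied verbatim.
`match` is anchored at position 0; if the pattern doesn't fit there, it returns None.
The match spans [0:7] → '11111aa'.
Captured: group 1 = '1'.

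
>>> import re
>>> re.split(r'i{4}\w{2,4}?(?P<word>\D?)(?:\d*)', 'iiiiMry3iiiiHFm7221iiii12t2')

['', 'y', '', 'm', '', 't', '']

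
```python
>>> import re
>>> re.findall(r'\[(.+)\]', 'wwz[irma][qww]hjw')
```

Scanning left to right: at [3:14] match '[irma][qww]', group 1 = 'irma][qww'.
With a single group, `findall` returns only what that group captured — 1 item.

['irma][qww']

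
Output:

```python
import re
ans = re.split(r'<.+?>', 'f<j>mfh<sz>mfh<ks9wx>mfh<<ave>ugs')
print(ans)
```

A `+?`/`*?`/`{m,n}?` starts at its minimum and grows only as far as needed for what follows to match.
Matches to split on: at [1:4] → '<j>'; at [7:11] → '<sz>'; at [14:21] → '<ks9wx>'; at [24:30] → '<<ave>'.
Each match becomes a cut point; 5 segments remain.

['f', 'mfh', 'mfh', 'mfh', 'ugs']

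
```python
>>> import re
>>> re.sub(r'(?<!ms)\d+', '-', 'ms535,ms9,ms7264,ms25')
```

'ms5-,ms9,ms7-,ms2-'

`(?!…)`/`(?<!…)` only lets a position through if the neighbouring text does NOT match; no characters are consumed.
Matches: at [3:5] → '35'; at [13:16] → '264'; at [20:21] → '5'.
Each match is replaced by '-'.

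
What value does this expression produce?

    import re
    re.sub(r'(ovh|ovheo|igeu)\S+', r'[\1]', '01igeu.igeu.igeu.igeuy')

Matches: at [2:22] → 'igeu.igeu.igeu.igeuy'.
The replacement refers to a captured group, so each match is rewritten using its own captured text.

'01[igeu]'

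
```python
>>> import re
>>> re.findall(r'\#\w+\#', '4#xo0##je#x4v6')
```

Since nothing is captured, `findall` lists the 2 matched substrings directly.

['#xo0#', '#je#']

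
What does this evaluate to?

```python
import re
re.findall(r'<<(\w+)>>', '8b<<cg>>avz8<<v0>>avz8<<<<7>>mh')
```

Walking the string: at [2:8] match '<<cg>>', group 1 = 'cg'; at [12:18] match '<<v0>>', group 1 = 'v0'; at [24:29] match '<<7>>', group 1 = '7'.
One capturing group, so `findall` returns just the captured substring from each match — 3 in all.

['cg', 'v0', '7']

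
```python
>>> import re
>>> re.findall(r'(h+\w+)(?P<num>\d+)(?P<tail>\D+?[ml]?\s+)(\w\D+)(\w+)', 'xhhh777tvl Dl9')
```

[('hhh77', '7', 'tvl ', 'Dl', '9')]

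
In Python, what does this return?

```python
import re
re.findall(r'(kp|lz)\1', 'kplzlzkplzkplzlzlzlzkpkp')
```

A backreference is literal: `\1` must see the identical characters the first group matched.
Scanning left to right: at [2:6] match 'lzlz', group 1 = 'lz'; at [12:16] match 'lzlz', group 1 = 'lz'; at [16:20] match 'lzlz', group 1 = 'lz'; at [20:24] match 'kpkp', group 1 = 'kp'.
`findall` collects group 1 from each match (4 total).

['lz', 'lz', 'lz', 'kp']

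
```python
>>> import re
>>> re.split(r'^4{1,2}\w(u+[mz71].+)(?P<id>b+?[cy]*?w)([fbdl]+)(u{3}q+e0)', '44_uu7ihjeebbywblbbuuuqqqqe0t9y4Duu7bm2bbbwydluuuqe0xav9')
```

['', 'uu7ihjeeb', 'byw', 'blbb', 'uuuqqqqe0', 't9y4Duu7bm2bbbwydluuuqe0xav9']

`re.split` interleaves the captured-group text with the surrounding fragments.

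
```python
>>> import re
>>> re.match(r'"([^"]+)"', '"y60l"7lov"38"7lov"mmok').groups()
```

With `match`, the pattern is implicitly anchored at the beginning.
The match spans [0:6] → '"y60l"'.
Captured: group 1 = 'y60l'.

('y60l',)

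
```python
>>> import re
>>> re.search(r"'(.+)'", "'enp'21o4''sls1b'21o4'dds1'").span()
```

(0, 27)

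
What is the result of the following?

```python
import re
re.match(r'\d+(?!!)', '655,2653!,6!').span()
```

The negative lookaround is zero-width — it rules out positions where the adjacent text would match, without consuming anything.
`re.match` only tries the pattern at the start of the string.
The match spans [0:3] → '655'.

(0, 3)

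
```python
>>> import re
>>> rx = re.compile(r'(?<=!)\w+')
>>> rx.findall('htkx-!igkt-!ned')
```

Lookahead/lookbehind check context without consuming it, so the matched span excludes the asserted characters.
With no groups in the pattern, `findall` gives back each whole match — 2 here.

['igkt', 'ned']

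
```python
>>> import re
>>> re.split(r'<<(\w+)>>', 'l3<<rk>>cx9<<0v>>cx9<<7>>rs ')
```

['l3', 'rk', 'cx9', '0v', 'cx9', '7', 'rs ']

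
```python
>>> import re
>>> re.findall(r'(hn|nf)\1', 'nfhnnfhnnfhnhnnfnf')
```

['hn', 'nf']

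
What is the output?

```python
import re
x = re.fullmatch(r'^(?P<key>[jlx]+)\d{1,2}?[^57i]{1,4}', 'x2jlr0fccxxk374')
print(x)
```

The pattern matches anchored at the start of the string; then one or more of one of [jlx] (captured as 'key'); then 1 to 2 of a digit (lazy), then 1 to 4 of any character except [57i].
`re.fullmatch` requires the pattern to consume the entire string.
Here the pattern can't cover the whole string, so the call returns None.

None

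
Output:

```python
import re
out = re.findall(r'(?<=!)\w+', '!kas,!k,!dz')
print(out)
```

['kas', 'k', 'dz']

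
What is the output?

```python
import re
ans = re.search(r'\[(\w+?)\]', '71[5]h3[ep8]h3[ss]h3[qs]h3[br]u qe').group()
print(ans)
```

[5]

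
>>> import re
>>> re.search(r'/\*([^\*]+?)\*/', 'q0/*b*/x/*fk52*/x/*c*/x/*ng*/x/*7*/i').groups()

`re.search` scans for the first position where the pattern succeeds.
The match spans [2:7] → '/*b*/'.
Captured: group 1 = 'b'.

('b',)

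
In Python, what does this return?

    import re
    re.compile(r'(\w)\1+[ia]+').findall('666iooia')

A backreference is literal: `\1` must see the identical characters the first group matched.
`findall` collects group 1 from each match (2 total).

['6', 'o']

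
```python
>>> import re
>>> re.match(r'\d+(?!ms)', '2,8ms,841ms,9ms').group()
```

`re.match` only tries the pattern at the start of the string.
The match spans [0:1] → '2'.

'2'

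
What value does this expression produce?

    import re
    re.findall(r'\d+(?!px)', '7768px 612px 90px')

['776', '61', '9']

`(?!…)`/`(?<!…)` only lets a position through if the neighbouring text does NOT match; no characters are consumed.
With no groups in the pattern, `findall` gives back each whole match — 3 here.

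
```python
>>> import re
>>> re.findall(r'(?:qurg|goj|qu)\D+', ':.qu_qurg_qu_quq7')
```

['qu_qurg_qu_quq']

Since nothing is captured, `findall` lists the 1 matched substring directly.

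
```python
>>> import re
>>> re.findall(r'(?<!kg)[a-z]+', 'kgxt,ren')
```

['kgxt', 'ren']

The negative lookaround is zero-width — it rules out positions where the adjacent text would match, without consuming anything.
Since nothing is captured, `findall` lists the 2 matched substrings directly.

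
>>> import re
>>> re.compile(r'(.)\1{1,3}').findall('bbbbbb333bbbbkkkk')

['b', 'b', '3', 'b', 'k']

`\1` has to match the exact text group 1 already captured.
One capturing group, so `findall` returns just the captured substring from each match — 5 in all.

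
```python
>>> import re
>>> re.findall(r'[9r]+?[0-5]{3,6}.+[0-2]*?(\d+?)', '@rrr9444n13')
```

['3']

Pattern: one or more of one of [9r] (lazy); then 3 to 6 of a character in [0-5], then one or more of any character, then zero or more of a character in [0-2] (lazy); then one or more of a digit (lazy) (captured).
With a single group, `findall` returns only what that group captured — 1 item.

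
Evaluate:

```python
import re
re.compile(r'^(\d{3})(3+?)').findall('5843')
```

[('584', '3')]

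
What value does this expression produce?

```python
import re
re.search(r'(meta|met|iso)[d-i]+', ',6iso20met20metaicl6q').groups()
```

('meta',)

The match spans [12:17] → 'metai'.
Captured: group 1 = 'meta'.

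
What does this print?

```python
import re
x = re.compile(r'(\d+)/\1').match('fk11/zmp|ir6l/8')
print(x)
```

None

`\1` has to match the exact text group 1 already captured.
`re.match` only tries the pattern at the start of the string.
Here the pattern fails at index 0, so the call returns None.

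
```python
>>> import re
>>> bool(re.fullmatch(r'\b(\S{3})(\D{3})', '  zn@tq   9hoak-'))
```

False

This matches a word boundary (`\b`, zero-width); then exactly 3 of a non-whitespace character (captured); then exactly 3 of a non-digit (captured).
For `fullmatch`, every character of the input must be accounted for by the pattern.
Here there's no way to consume every character, so the call returns None, and `bool(None)` is False.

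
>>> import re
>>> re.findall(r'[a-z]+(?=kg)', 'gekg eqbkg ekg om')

['ge', 'eqb', 'e']

The lookaround is zero-width — it requires the adjacent text to match without consuming it, so the asserted text isn't part of the match.
With no groups in the pattern, `findall` gives back each whole match — 3 here.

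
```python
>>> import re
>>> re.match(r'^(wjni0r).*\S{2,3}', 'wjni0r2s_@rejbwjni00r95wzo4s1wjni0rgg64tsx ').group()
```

'wjni0r2s_@rejbwjni00r95wzo4s1wjni0rgg64tsx'

`match` is anchored at position 0; if the pattern doesn't fit there, it returns None.
The match spans [0:42] → 'wjni0r2s_@rejbwjni00r95wzo4s1wjni0rgg64tsx'.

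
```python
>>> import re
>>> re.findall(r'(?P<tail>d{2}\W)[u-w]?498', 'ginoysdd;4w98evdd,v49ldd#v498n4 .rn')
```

['dd#']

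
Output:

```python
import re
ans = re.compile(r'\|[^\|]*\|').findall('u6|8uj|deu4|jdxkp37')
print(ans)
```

['|8uj|']

Matches: at [2:7] → '|8uj|'.
`findall` yields the raw match text (1 of them) because the pattern has no groups.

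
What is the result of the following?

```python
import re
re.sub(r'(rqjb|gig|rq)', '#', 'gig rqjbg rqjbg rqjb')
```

'# #g #g #'

Branches in `(...|...)` are attempted left-to-right; the first branch that allows the whole pattern to succeed is taken.
Matches: at [0:3] → 'gig'; at [4:8] → 'rqjb'; at [10:14] → 'rqjb'; at [16:20] → 'rqjb'.
Each match is replaced by '#'.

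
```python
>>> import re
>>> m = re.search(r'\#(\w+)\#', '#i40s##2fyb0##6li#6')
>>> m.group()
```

'#i40s#'

`search` walks the string left to right and returns the first match it finds.
The match spans [0:6] → '#i40s#'.
Captured: group 1 = 'i40s'.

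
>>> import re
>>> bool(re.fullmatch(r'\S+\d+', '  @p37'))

This matches one or more of a non-whitespace character; then one or more of a digit.
For `fullmatch`, every character of the input must be accounted for by the pattern.
Here the string isn't matched end-to-end, so the call returns None, and `bool(None)` is False.

False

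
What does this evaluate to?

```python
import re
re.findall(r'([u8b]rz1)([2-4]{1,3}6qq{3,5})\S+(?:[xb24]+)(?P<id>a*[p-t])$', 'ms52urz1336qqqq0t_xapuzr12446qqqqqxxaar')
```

[('urz1', '336qqqq', 'aar')]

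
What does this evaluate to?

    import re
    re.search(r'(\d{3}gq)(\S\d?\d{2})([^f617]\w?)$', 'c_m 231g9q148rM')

None

Pattern: exactly 3 of a digit, then the literal 'gq' (captured); then a non-whitespace character, then optionally a digit, then exactly 2 of a digit (captured); then any character except [f617], then optionally a word character (captured); then anchored at the end.
Here nothing in the string fits, so the call returns None.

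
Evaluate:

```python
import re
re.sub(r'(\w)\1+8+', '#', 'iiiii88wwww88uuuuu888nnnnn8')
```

'####'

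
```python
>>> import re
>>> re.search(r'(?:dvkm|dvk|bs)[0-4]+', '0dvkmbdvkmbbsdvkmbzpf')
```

None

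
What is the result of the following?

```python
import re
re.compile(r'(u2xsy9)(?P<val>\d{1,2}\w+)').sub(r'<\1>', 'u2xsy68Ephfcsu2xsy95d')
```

'u2xsy68Ephfcs<u2xsy9>'

Pattern: the literal 'u', then the literal '2xs', then the literal 'y9' (captured); then 1 to 2 of a digit, then one or more of a word character (captured as 'val').
Matches: at [13:21] → 'u2xsy95d'.
The replacement refers to a captured group, so each match is rewritten using its own captured text.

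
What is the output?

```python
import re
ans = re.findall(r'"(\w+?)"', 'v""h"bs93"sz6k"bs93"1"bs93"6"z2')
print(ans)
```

['h', 'sz6k', '1', '6']

Walking the string: at [2:5] match '"h"', group 1 = 'h'; at [9:15] match '"sz6k"', group 1 = 'sz6k'; at [19:22] match '"1"', group 1 = '1'; at [26:29] match '"6"', group 1 = '6'.
With a single group, `findall` returns only what that group captured — 4 items.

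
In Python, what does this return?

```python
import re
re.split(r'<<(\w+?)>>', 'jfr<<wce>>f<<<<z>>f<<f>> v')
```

With a capturing group present, the delimiter's captured portion is kept in the result list.

['jfr', 'wce', 'f<<', 'z', 'f', 'f', ' v']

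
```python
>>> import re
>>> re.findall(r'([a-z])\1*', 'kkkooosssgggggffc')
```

['k', 'o', 's', 'g', 'f', 'c']

`\1` has to match the exact text group 1 already captured.
One capturing group, so `findall` returns just the captured substring from each match — 6 in all.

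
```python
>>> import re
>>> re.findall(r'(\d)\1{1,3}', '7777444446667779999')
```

`\1` is not a pattern — it's the concrete string captured by group 1, re-applied verbatim.
Scanning left to right: at [0:4] match '7777', group 1 = '7'; at [4:8] match '4444', group 1 = '4'; at [9:12] match '666', group 1 = '6'; at [12:15] match '777', group 1 = '7'; at [15:19] match '9999', group 1 = '9'.
With a single group, `findall` returns only what that group captured — 5 items.

['7', '4', '6', '7', '9']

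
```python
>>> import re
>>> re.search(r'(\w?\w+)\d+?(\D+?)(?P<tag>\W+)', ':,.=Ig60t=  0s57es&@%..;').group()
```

This matches optionally a word character, then one or more of a word character (captured); then one or more of a digit (lazy); then one or more of a non-digit (lazy) (captured); then one or more of a non-word character (captured as 'tag').
`re.search` tries every starting position until one works.
The match spans [4:12] → 'Ig60t=  '.
Captured: group 1 = 'Ig6', group 2 = 't', group 3 = '=  '.

'Ig60t=  '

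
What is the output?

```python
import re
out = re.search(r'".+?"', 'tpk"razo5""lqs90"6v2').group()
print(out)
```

A non-greedy quantifier consumes as few characters as it can — just enough that the remainder of the pattern still matches from where it stops; whatever follows it matches normally.
`search` walks the string left to right and returns the first match it finds.
The match spans [3:10] → '"razo5"'.

"razo5"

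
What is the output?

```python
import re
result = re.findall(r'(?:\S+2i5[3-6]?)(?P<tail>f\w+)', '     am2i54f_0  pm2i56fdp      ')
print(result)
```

Pattern: one or more of a non-whitespace character, then the literal '2i5', then optionally a character in [3-6] (non-capturing group); then the literal 'f', then one or more of a word character (captured as 'tail').
Matches: at [5:14] match 'am2i54f_0', group 1 = 'f_0'; at [16:25] match 'pm2i56fdp', group 1 = 'fdp'.
`findall` collects group 1 from each match (2 total).

['f_0', 'fdp']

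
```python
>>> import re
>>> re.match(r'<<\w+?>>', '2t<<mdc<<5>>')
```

None

With `match`, the pattern is implicitly anchored at the beginning.
Here the string doesn't start with a match, so the call returns None.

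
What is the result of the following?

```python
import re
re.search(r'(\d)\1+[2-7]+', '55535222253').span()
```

`\1` is not a pattern — it's the concrete string captured by group 1, re-applied verbatim.
`search` walks the string left to right and returns the first match it finds.
The match spans [0:11] → '55535222253'.
Captured: group 1 = '5'.

(0, 11)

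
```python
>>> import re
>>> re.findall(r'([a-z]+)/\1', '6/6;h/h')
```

['h']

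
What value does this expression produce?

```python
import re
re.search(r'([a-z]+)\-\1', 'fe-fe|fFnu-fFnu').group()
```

'fe-fe'

`\1` is not a pattern — it's the concrete string captured by group 1, re-applied verbatim.
The match spans [0:5] → 'fe-fe'.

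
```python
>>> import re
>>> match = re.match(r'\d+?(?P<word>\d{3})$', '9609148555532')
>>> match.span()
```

(0, 13)

`re.match` only tries the pattern at the start of the string.
The match spans [0:13] → '9609148555532'.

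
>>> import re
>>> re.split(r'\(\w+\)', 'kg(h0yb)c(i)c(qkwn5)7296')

Matches to split on: at [2:8] → '(h0yb)'; at [9:12] → '(i)'; at [13:20] → '(qkwn5)'.
The string is cut at each match, leaving 4 pieces.

['kg', 'c', 'c', '7296']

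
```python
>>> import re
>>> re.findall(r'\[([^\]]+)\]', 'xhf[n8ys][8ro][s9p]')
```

['n8ys', '8ro', 's9p']

Because there's exactly one group, `findall` drops the full match and keeps group 1 from each hit.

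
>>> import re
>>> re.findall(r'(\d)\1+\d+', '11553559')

['1']

`\1` is not a pattern — it's the concrete string captured by group 1, re-applied verbatim.
Matches: at [0:8] match '11553559', group 1 = '1'.
Because there's exactly one group, `findall` drops the full match and keeps group 1 from the one hit.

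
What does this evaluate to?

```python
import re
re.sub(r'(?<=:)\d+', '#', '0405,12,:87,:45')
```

'0405,12,:#,:#'

Because the assertion is zero-width, the text it checks is not consumed and won't appear in the result.
`sub` substitutes '#' at each match site.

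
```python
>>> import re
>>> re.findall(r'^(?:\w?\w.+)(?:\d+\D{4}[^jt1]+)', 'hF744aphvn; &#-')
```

['hF744aphvn; &#-']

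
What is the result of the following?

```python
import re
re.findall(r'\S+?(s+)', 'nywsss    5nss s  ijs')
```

['sss', 'ss', 's']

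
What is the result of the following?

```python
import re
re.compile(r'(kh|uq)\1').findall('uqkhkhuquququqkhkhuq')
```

A backreference is literal: `\1` must see the identical characters the first group matched.
Walking the string: at [2:6] match 'khkh', group 1 = 'kh'; at [6:10] match 'uquq', group 1 = 'uq'; at [10:14] match 'uquq', group 1 = 'uq'; at [14:18] match 'khkh', group 1 = 'kh'.
`findall` collects group 1 from each match (4 total).

['kh', 'uq', 'uq', 'kh']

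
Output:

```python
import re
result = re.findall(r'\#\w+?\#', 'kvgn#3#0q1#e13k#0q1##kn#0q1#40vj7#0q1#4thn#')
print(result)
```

['#3#', '#e13k#', '#kn#', '#40vj7#', '#4thn#']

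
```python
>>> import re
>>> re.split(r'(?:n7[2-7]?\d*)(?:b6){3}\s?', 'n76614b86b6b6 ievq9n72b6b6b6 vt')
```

Pattern: the literal 'n7', then optionally a character in [2-7], then zero or more of a digit (non-capturing group); then the literal 'b6' repeated 3 times, then optionally whitespace.
Matches to split on: at [19:29] → 'n72b6b6b6 '.
`split` removes every match and returns the 2 fragments in between.

['n76614b86b6b6 ievq9', 'vt']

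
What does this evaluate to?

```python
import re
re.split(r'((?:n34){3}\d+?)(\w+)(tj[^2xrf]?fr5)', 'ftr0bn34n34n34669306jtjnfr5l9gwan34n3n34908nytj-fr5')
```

['ftr0b', 'n34n34n346', '69306jtjnfr5l9gwan34n3n34908ny', 'tj-fr5', '']

The `?` after the quantifier makes it lazy — it takes as little as possible before letting the rest of the pattern try.
The group in the pattern means `split` returns the separators' captures alongside the pieces.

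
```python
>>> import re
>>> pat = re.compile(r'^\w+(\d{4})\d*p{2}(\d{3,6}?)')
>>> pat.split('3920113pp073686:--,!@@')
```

This matches anchored at the start of the string; then one or more of a word character; then exactly 4 of a digit (captured); then zero or more of a digit, then exactly 2 of a literal 'p'; then 3 to 6 of a digit (lazy) (captured).
Matches to split on: at [0:12] → '3920113pp073'.
Because the pattern has a capturing group, `split` also inserts each captured text between the pieces.

['', '0113', '073', '686:--,!@@']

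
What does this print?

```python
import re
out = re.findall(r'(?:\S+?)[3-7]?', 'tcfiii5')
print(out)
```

['t', 'c', 'f', 'i', 'i', 'i5']

The pattern matches one or more of a non-whitespace character (lazy) (non-capturing group); then optionally a character in [3-7].
A `+?`/`*?`/`{m,n}?` starts at its minimum and grows only as far as needed for what follows to match.
Walking the string: at [0:1] → 't'; at [1:2] → 'c'; at [2:3] → 'f'; at [3:4] → 'i'; at [4:5] → 'i'; ….
With no groups in the pattern, `findall` gives back each whole match — 6 here.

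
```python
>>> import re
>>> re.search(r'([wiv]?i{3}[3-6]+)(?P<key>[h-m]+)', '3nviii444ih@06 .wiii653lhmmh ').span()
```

(2, 11)

The pattern matches optionally one of [wiv], then exactly 3 of the literal 'i', then one or more of a character in [3-6] (captured); then one or more of a character in [h-m] (captured as 'key').
`search` walks the string left to right and returns the first match it finds.
The match spans [2:11] → 'viii444ih'.
Captured: group 1 = 'viii444', group 2 = 'ih'.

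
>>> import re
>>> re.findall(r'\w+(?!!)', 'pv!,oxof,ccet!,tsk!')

['p', 'oxof', 'cce', 'ts']

`(?!…)`/`(?<!…)` only lets a position through if the neighbouring text does NOT match; no characters are consumed.
`findall` yields the raw match text (4 of them) because the pattern has no groups.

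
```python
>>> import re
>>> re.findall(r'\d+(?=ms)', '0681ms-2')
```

['0681']

The `(?=…)`/`(?<=…)` assertion just peeks at neighbouring text; it doesn't advance the match position.
Matches: at [0:4] → '0681'.
No capturing groups, so `findall` returns the 1 full match string.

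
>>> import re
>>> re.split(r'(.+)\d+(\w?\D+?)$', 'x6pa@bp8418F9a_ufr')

This matches one or more of any character (captured); then one or more of a digit; then optionally a word character, then one or more of a non-digit (lazy) (captured); then anchored at the end.
Matches to split on: at [0:18] → 'x6pa@bp8418F9a_ufr'.
Because the pattern has a capturing group, `split` also inserts each captured text between the pieces.

['', 'x6pa@bp8418F', 'a_ufr', '']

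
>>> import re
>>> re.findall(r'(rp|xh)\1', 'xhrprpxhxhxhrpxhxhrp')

A backreference is literal: `\1` must see the identical characters the first group matched.
Walking the string: at [2:6] match 'rprp', group 1 = 'rp'; at [6:10] match 'xhxh', group 1 = 'xh'; at [14:18] match 'xhxh', group 1 = 'xh'.
Because there's exactly one group, `findall` drops the full match and keeps group 1 from each hit.

['rp', 'xh', 'xh']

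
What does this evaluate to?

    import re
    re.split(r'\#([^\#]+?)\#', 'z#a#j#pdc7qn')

With a capturing group present, the delimiter's captured portion is kept in the result list.

['z', 'a', 'j#pdc7qn']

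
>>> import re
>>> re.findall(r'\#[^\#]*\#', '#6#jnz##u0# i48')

No capturing groups, so `findall` returns the 2 full match strings.

['#6#', '##']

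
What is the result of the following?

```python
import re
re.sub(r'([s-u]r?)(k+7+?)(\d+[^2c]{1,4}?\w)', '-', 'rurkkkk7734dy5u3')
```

'r-5u3'

This matches a character in [s-u], then optionally a literal 'r' (captured); then one or more of the literal 'k', then one or more of the literal '7' (lazy) (captured); then one or more of a digit, then 1 to 4 of any character except [2c] (lazy), then a word character (captured).
The `?` after the quantifier makes it lazy — it takes as little as possible before letting the rest of the pattern try.
Matches: at [1:13] → 'urkkkk7734dy'.
Each match is replaced by '-'.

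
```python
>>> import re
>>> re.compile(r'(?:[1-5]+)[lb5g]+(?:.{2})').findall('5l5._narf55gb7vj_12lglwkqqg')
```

The pattern matches one or more of a character in [1-5] (non-capturing group); then one or more of one of [lb5g]; then exactly 2 of any character (non-capturing group).
`findall` yields the raw match text (3 of them) because the pattern has no groups.

['5l5._', '55gb7v', '12lglwk']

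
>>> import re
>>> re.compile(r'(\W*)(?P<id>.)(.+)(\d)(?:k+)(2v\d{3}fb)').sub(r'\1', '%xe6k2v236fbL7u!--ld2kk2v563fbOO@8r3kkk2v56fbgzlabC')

'%OO@8r3kkk2v56fbgzlabC'

The pattern matches zero or more of a non-word character (captured); then any character (captured as 'id'); then one or more of any character (captured); then a digit (captured); then one or more of a literal 'k' (non-capturing group); then the literal '2v', then exactly 3 of a digit, then the literal 'fb' (captured).
Each match is replaced using the text its own group 1 captured.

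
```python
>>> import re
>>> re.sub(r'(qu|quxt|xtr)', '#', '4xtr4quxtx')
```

'4#4#xtx'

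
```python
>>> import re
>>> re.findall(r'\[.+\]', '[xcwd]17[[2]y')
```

['[xcwd]17[[2]']

Scanning left to right: at [0:12] → '[xcwd]17[[2]'.
`findall` yields the raw match text (1 of them) because the pattern has no groups.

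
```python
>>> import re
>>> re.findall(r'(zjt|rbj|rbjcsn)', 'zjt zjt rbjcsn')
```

['zjt', 'zjt', 'rbj']

Branches in `(...|...)` are attempted left-to-right; the first branch that allows the whole pattern to succeed is taken.
Matches: at [0:3] match 'zjt', group 1 = 'zjt'; at [4:7] match 'zjt', group 1 = 'zjt'; at [8:11] match 'rbj', group 1 = 'rbj'.
With a single group, `findall` returns only what that group captured — 3 items.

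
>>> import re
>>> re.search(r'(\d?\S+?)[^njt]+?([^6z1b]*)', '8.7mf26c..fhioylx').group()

'8.7mf2'

This matches optionally a digit, then one or more of a non-whitespace character (lazy) (captured); then one or more of any character except [njt] (lazy); then zero or more of any character except [6z1b] (captured).
A `+?`/`*?`/`{m,n}?` starts at its minimum and grows only as far as needed for what follows to match.
`search` walks the string left to right and returns the first match it finds.
The match spans [0:6] → '8.7mf2'.
Captured: group 1 = '8.', group 2 = 'mf2'.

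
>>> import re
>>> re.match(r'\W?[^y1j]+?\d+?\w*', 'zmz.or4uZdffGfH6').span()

(0, 16)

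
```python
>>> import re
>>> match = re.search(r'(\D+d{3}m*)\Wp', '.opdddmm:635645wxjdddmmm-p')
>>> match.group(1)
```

'wxjdddmmm'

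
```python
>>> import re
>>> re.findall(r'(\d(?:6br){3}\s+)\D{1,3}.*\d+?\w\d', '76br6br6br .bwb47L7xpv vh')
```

['76br6br6br ']

Pattern: a digit, then the literal '6br' repeated 3 times, then one or more of whitespace (captured); then 1 to 3 of a non-digit, then zero or more of any character, then one or more of a digit (lazy); then a word character, then a digit.
Walking the string: at [0:19] match '76br6br6br .bwb47L7', group 1 = '76br6br6br '.
One capturing group, so `findall` returns just the captured substring from the one match — 1 in all.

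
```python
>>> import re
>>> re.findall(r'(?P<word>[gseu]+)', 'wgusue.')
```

['gusue']

Pattern: one or more of one of [gseu] (captured as 'word').
Matches: at [1:6] match 'gusue', group 1 = 'gusue'.
One capturing group, so `findall` returns just the captured substring from the one match — 1 in all.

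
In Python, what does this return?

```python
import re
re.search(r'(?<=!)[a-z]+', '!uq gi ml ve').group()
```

The positive lookaround only admits positions where the adjacent text matches; those characters stay outside the span.
Unlike `match`, `search` isn't anchored — it looks for the pattern anywhere in the string.
The match spans [1:3] → 'uq'.

'uq'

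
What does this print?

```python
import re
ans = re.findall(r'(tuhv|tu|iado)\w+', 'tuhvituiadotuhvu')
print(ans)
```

The regex engine tests alternatives in the order written; an earlier branch that matches wins even if a later one would match more.
With a single group, `findall` returns only what that group captured — 1 item.

['tuhv']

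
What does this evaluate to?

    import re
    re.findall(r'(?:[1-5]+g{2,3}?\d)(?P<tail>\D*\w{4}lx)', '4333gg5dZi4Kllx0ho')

['dZi4Kllx']

The pattern matches one or more of a character in [1-5], then 2 to 3 of a literal 'g' (lazy), then a digit (non-capturing group); then zero or more of a non-digit, then exactly 4 of a word character, then the literal 'lx' (captured as 'tail').
Scanning left to right: at [0:15] match '4333gg5dZi4Kllx', group 1 = 'dZi4Kllx'.
`findall` collects group 1 from the one match (1 total).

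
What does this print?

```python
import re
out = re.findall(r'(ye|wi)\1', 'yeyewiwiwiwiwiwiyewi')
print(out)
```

`\1` has to match the exact text group 1 already captured.
One capturing group, so `findall` returns just the captured substring from each match — 4 in all.

['ye', 'wi', 'wi', 'wi']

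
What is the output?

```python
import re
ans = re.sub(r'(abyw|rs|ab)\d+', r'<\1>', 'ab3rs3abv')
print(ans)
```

<ab><rs>abv

Matches: at [0:3] → 'ab3'; at [3:6] → 'rs3'.
Each match is replaced using the text its own group 1 captured.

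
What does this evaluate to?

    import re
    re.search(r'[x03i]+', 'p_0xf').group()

This matches one or more of one of [x03i].
`search` walks the string left to right and returns the first match it finds.
The match spans [2:4] → '0x'.

'0x'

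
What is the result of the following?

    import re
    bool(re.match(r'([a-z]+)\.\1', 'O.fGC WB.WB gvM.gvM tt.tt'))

False

`\1` has to match the exact text group 1 already captured.
`match` is anchored at position 0; if the pattern doesn't fit there, it returns None.
Here the string doesn't start with a match, so the call returns None, and `bool(None)` is False.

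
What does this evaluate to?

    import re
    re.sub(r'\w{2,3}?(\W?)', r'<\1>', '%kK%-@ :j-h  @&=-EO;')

This matches 2 to 3 of a word character (lazy); then optionally a non-word character (captured).
Matches: at [1:4] → 'kK%'; at [17:20] → 'EO;'.
`\1` in the replacement pulls in group 1's text for each match.

'%<%>-@ :j-h  @&=-<;>'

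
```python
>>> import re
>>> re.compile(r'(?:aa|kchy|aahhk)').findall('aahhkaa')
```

`|` is ordered: at each position the engine commits to the first alternative that works.
Matches: at [0:2] → 'aa'; at [5:7] → 'aa'.
Since nothing is captured, `findall` lists the 2 matched substrings directly.

['aa', 'aa']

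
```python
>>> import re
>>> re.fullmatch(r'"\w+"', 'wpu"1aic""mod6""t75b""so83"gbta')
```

`re.fullmatch` is like wrapping the pattern in `^…$` (in single-line mode).
Here the string isn't matched end-to-end, so the call returns None.

None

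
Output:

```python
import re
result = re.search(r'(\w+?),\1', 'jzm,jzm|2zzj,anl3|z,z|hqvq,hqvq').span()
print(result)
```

(0, 7)

The backreference `\1` re-matches whatever the first group consumed, character for character.
Unlike `match`, `search` isn't anchored — it looks for the pattern anywhere in the string.
The match spans [0:7] → 'jzm,jzm'.
Captured: group 1 = 'jzm'.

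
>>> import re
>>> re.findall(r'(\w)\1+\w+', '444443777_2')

`\1` has to match the exact text group 1 already captured.
Walking the string: at [0:11] match '444443777_2', group 1 = '4'.
One capturing group, so `findall` returns just the captured substring from the one match — 1 in all.

['4']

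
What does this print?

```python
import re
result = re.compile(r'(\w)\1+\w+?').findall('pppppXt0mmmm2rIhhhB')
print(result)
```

['p', 'm', 'h']

`\1` has to match the exact text group 1 already captured.
Because there's exactly one group, `findall` drops the full match and keeps group 1 from each hit.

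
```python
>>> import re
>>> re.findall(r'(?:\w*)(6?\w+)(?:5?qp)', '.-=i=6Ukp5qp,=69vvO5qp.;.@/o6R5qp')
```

This matches zero or more of a word character (non-capturing group); then optionally the literal '6', then one or more of a word character (captured); then optionally a literal '5', then the literal 'qp' (non-capturing group).
Walking the string: at [5:12] match '6Ukp5qp', group 1 = '5'; at [14:22] match '69vvO5qp', group 1 = '5'; at [27:33] match 'o6R5qp', group 1 = '5'.
`findall` collects group 1 from each match (3 total).

['5', '5', '5']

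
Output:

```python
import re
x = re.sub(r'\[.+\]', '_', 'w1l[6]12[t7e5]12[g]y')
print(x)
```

w1l_y

Matches: at [3:19] → '[6]12[t7e5]12[g]'.
Each match is replaced by '_'.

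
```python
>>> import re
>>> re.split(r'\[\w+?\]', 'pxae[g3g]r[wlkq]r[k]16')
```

['pxae', 'r', 'r', '16']

Matches to split on: at [4:9] → '[g3g]'; at [10:16] → '[wlkq]'; at [17:20] → '[k]'.
Each match becomes a cut point; 4 segments remain.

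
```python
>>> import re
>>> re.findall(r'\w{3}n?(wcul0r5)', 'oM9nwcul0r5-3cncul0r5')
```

['wcul0r5']

Pattern: exactly 3 of a word character, then optionally a literal 'n'; then the literal 'wcu', then the literal 'l0r', then a literal '5' (captured).
Walking the string: at [0:11] match 'oM9nwcul0r5', group 1 = 'wcul0r5'.
One capturing group, so `findall` returns just the captured substring from the one match — 1 in all.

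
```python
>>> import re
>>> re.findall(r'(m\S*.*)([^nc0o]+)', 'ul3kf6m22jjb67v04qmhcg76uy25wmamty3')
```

[('m22jjb67v04qmhcg76uy25wmamty', '3')]

This matches the literal 'm', then zero or more of a non-whitespace character, then zero or more of any character (captured); then one or more of any character except [nc0o] (captured).
`findall` packs the 2 group values into a tuple for every match.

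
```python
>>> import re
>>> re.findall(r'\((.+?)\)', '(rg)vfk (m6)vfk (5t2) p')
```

Matches: at [0:4] match '(rg)', group 1 = 'rg'; at [8:12] match '(m6)', group 1 = 'm6'; at [16:21] match '(5t2)', group 1 = '5t2'.
`findall` collects group 1 from each match (3 total).

['rg', 'm6', '5t2']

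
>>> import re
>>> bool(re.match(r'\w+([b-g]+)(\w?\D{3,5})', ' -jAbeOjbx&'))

False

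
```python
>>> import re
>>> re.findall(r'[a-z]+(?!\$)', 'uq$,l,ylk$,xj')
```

['u', 'l', 'yl', 'xj']

`(?!…)`/`(?<!…)` only lets a position through if the neighbouring text does NOT match; no characters are consumed.
Scanning left to right: at [0:1] → 'u'; at [4:5] → 'l'; at [6:8] → 'yl'; at [11:13] → 'xj'.
No capturing groups, so `findall` returns the 4 full match strings.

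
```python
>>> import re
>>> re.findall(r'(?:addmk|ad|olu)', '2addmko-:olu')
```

['addmk', 'olu']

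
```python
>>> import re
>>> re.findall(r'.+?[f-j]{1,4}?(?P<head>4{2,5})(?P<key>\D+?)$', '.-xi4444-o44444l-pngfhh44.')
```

[('44', '.')]

Pattern: one or more of any character (lazy), then 1 to 4 of a character in [f-j] (lazy); then 2 to 5 of a literal '4' (captured as 'head'); then one or more of a non-digit (lazy) (captured as 'key'); then anchored at the end.
Matches: at [0:26] match '.-xi4444-o44444l-pngfhh44.', groups = ('44', '.').
Multiple groups make `findall` return tuples — one 2-tuple for the one match.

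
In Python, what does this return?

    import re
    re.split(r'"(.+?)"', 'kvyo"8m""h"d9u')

['kvyo', '8m', '', 'h', 'd9u']

Matches to split on: at [4:8] → '"8m"'; at [8:11] → '"h"'.
`re.split` interleaves the captured-group text with the surrounding fragments.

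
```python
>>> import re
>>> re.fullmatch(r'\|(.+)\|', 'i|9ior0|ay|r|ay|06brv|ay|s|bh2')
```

None

`fullmatch` succeeds only if the pattern covers the string from start to end.
Here the pattern can't cover the whole string, so the call returns None.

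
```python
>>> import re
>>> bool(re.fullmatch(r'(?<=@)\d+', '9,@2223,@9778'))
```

For `fullmatch`, every character of the input must be accounted for by the pattern.
Here the pattern can't cover the whole string, so the call returns None, and `bool(None)` is False.

False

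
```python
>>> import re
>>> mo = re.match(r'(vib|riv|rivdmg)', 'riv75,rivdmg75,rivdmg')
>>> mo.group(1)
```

'riv'

`re.match` only tries the pattern at the start of the string.
The match spans [0:3] → 'riv'.
Captured: group 1 = 'riv'.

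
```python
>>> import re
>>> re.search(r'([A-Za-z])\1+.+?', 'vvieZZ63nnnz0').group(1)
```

'v'

A backreference is literal: `\1` must see the identical characters the first group matched.
`search` walks the string left to right and returns the first match it finds.
The match spans [0:3] → 'vvi'.
Captured: group 1 = 'v'.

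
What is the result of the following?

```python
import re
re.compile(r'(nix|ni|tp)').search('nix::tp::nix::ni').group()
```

'nix'

Branches in `(...|...)` are attempted left-to-right; the first branch that allows the whole pattern to succeed is taken.
`search` walks the string left to right and returns the first match it finds.
The match spans [0:3] → 'nix'.
Captured: group 1 = 'nix'.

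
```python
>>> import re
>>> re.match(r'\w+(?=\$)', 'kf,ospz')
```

`match` is anchored at position 0; if the pattern doesn't fit there, it returns None.
Here position 0 doesn't satisfy it, so the call returns None.

None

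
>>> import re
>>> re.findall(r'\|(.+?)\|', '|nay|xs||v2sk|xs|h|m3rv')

The `?` after the quantifier makes it lazy — it takes as little as possible before letting the rest of the pattern try.
Scanning left to right: at [0:5] match '|nay|', group 1 = 'nay'; at [7:14] match '||v2sk|', group 1 = '|v2sk'; at [16:19] match '|h|', group 1 = 'h'.
`findall` collects group 1 from each match (3 total).

['nay', '|v2sk', 'h']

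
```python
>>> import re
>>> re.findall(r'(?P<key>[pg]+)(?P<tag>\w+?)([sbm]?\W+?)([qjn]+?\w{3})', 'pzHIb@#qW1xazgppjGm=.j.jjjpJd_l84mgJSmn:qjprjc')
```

[('p', 'zHI', 'b@#', 'qW1x'), ('p', 'Jd_l84mgJSmn', ':', 'qjpr')]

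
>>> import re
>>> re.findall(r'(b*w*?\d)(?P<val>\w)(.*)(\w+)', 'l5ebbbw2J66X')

[('5', 'e', 'bbbw2J66', 'X')]

Pattern: zero or more of a literal 'b', then zero or more of the literal 'w' (lazy), then a digit (captured); then a word character (captured as 'val'); then zero or more of any character (captured); then one or more of a word character (captured).
Matches: at [1:12] match '5ebbbw2J66X', groups = ('5', 'e', 'bbbw2J66', 'X').
4 groups means the one result is a tuple of 4 captured strings — 1 here.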